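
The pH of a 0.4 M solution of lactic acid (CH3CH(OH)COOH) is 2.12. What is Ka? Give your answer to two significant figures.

Ka = 1.5 × 10^-4

[H+] = 10^(-2.12) = 7.59 × 10^-3 M
At equilibrium [HA] = 0.4 − 7.59 × 10^-3 = 3.92 × 10^-1 M
Ka = [H+][A-]/[HA] = (7.59 × 10^-3)² / 3.92 × 10^-1 = 1.5 × 10^-4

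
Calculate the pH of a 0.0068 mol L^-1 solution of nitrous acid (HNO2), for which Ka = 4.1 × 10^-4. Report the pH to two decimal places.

HNO2 ⇌ NO2- + H+
From the ICE table, Ka = x²/(0.0068 − x) = 4.1 × 10^-4.
x is not negligible relative to C₀; solve x² + 0.00041·x − 2.79e-06 = 0.
x = [−0.00041 + √(0.00041² + 1.12e-05)]/2 = 1.48 × 10^-3 M
pH = −log[H+] = −log(1.48 × 10^-3) = 2.83

pH = 2.83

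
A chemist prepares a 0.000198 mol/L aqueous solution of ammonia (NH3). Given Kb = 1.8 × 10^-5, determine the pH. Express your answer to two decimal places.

NH3 + H2O ⇌ NH4+ + OH-
From the ICE table, Kb = x²/(0.000198 − x) = 1.8 × 10^-5.
x is not negligible relative to C₀; solve x² + 1.8e-05·x − 3.56e-09 = 0.
x = [−1.8e-05 + √(1.8e-05² + 1.43e-08)]/2 = 5.14 × 10^-5 M
pOH = 4.29, so pH = 14.00 − pOH = 9.71

pH = 9.71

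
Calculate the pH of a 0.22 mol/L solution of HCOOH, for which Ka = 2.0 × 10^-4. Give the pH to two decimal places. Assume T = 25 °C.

pH = 2.18

HCOOH ⇌ HCOO- + H+
Ka = [H+]²/(0.22 − [H+]) = 2.0 × 10^-4
Assume [H+] ≪ 0.22: [H+] ≈ √(2.0 × 10^-4 × 0.22) = 6.63 × 10^-3 M
pH = −log[H+] = −log(6.63 × 10^-3) = 2.18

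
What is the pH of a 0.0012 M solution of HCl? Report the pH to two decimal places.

pH = 2.92

HCl is a strong acid and dissociates completely, so [H+] = 0.0012 M.
pH = -log(0.0012) = 2.92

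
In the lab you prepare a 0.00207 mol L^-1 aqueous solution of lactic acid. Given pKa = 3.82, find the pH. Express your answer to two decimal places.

CH3CH(OH)COOH ⇌ CH3CH(OH)COO- + H+
Ka = 10^(−3.82) = 1.51 × 10^-4
Let x = [H+] at equilibrium. Ka = x²/(0.00207 − x).
x is not negligible relative to C₀; solve x² + 0.000151·x − 3.13e-07 = 0.
x = [−0.000151 + √(0.000151² + 1.25e-06)]/2 = 4.89 × 10^-4 M
pH = −log(4.89 × 10^-4) = 3.31

pH = 3.31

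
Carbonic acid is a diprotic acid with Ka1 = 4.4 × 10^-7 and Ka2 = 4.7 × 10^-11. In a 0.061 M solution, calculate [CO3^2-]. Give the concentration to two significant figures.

First ionization gives [H+] ≈ [HCO3-] = 1.64 × 10^-4 M.
Second step: Ka2 = [H+][CO3^2-]/[HCO3-] ≈ [CO3^2-] (since [H+] ≈ [HCO3-]).
So [CO3^2-] ≈ Ka2.

4.7 × 10^-11 M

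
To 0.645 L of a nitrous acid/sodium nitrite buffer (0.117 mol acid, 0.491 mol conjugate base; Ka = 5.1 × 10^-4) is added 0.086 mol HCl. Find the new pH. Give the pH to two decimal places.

pH = 3.59

After neutralization: n(HNO2) = 0.203 mol, n(NO2-) = 0.405 mol.
pKa = −log(5.1 × 10^-4) = 3.292
pH = pKa + log(n_NO2-/n_HNO2) = 3.292 + log(0.405/0.203) = 3.292 + (+0.300)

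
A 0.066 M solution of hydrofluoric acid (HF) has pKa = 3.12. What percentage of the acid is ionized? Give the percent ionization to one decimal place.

HF ⇌ F- + H+; let x = [H+] at equilibrium.
Ka = 10^(−3.12) = 7.59 × 10^-4
Ka = x²/(C₀ − x); solving the quadratic gives x = 6.71 × 10^-3 M.
Fraction ionized = 6.71 × 10^-3 / 0.066 = 0.1017 → 10.2%

10.2%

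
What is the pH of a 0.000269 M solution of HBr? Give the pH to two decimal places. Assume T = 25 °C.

HBr is a strong acid and dissociates completely, so [H+] = 0.000269 M.
pH = -log(0.000269) = 3.57

pH = 3.57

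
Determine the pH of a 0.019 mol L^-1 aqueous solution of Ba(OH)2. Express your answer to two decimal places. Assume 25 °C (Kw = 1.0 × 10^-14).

pH = 12.58

Ba(OH)2 is a strong base (each formula unit releases 2 OH-); [OH-] = 0.038 M.
pOH = -log(0.038) = 1.42
pH = 14.00 - 1.42 = 12.58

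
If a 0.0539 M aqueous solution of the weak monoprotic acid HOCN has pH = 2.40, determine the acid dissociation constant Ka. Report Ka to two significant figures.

Ka = 3.2 × 10^-4

[H+] = 10^(-2.40) = 3.98 × 10^-3 M
At equilibrium [HA] = 0.0539 − 3.98 × 10^-3 = 4.99 × 10^-2 M
Ka = [H+][A-]/[HA] = (3.98 × 10^-3)² / 4.99 × 10^-2 = 3.2 × 10^-4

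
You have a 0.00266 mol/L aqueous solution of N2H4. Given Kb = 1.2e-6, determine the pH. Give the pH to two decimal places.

N2H4 + H2O ⇌ N2H5+ + OH-
Let x = [OH-] at equilibrium. Kb = x²/(0.00266 − x).
Assume x ≪ 0.00266: x ≈ √(1.2 × 10^-6 × 0.00266) = 5.65 × 10^-5 M
(x/C₀ = 2.1% < 5%, so the approximation holds.)
pOH = 4.25, so pH = 14.00 − pOH = 9.75

pH = 9.75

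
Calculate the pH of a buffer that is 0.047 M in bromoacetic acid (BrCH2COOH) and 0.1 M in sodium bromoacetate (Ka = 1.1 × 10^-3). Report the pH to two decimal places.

pH = 3.29

pKa = −log(1.1 × 10^-3) = 2.959
Using pH = pKa + log([base]/[acid]) with [base]/[acid] = 0.1/0.047:
pH = 2.959 + (+0.328) = 3.29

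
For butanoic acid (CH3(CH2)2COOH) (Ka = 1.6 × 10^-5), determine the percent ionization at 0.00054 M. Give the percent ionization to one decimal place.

CH3(CH2)2COOH ⇌ CH3(CH2)2COO- + H+; let x = [H+] at equilibrium.
Solve x² + 1.6e-05x − 8.64e-09 = 0 → x = 8.53 × 10^-5 M
% ionization = x/C₀ × 100% = 8.53 × 10^-5/0.00054 × 100% = 15.8%

15.8%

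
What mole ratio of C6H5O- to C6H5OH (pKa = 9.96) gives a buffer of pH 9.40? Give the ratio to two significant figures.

pH = pKa + log(r) ⇒ log(r) = 9.40 − 9.96 = -0.56
r = [C6H5O-]/[C6H5OH] = 10^(-0.56) = 0.275

ratio = 0.28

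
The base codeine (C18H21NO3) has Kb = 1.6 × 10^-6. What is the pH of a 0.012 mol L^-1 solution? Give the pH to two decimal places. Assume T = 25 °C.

pH = 10.14

C18H21NO3 + H2O ⇌ C18H22NO3+ + OH-
From the ICE table, Kb = [OH-]²/(0.012 − [OH-]) = 1.6 × 10^-6.
Assume [OH-] ≪ 0.012: [OH-] ≈ √(1.6 × 10^-6 × 0.012) = 1.39 × 10^-4 M
Check: 1.2% ionized — well under 5%, approximation valid.
pOH = −log(1.39 × 10^-4) = 3.86; pH = 14.00 − 3.86 = 10.14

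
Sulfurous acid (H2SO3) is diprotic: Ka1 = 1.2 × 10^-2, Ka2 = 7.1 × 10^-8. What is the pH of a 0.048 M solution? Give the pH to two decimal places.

pH = 1.73

Since Ka1 ≫ Ka2, the first ionization dominates [H+].
Ka1 = x²/(0.048 − x) = 1.2 × 10^-2
Solving the quadratic: x = (−Ka1 + √(Ka1² + 4·Ka1·C₀))/2 = 1.87 × 10^-2 M
pH = −log(1.87 × 10^-2) = 1.73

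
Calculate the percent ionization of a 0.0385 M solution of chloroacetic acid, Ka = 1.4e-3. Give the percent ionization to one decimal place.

17.3%

ClCH2COOH ⇌ ClCH2COO- + H+; let x = [H+] at equilibrium.
Solve x² + 0.0014x − 5.39e-05 = 0 → x = 6.67 × 10^-3 M
% ionization = x/C₀ × 100% = 6.67 × 10^-3/0.0385 × 100% = 17.3%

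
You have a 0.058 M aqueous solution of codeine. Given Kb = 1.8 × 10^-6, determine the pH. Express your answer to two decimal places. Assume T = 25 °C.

pH = 10.51

C18H21NO3 + H2O ⇌ C18H22NO3+ + OH-
From the ICE table, Kb = [OH-]²/(0.058 − [OH-]) = 1.8 × 10^-6.
Since Kb ≪ C₀, [OH-] ≈ √(Kb·C₀) = 3.23 × 10^-4 M.
([OH-]/C₀ = 0.56% < 5%, so the approximation holds.)
pOH = 3.49, so pH = 14.00 − pOH = 10.51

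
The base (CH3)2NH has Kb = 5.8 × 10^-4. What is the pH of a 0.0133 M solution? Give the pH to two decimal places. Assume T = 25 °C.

pH = 11.40

(CH3)2NH + H2O ⇌ (CH3)2NH2+ + OH-
From the ICE table, Kb = x²/(0.0133 − x) = 5.8 × 10^-4.
The 5% rule fails; solving x² + Kb·x − Kb·C₀ = 0 exactly:
x = [−0.00058 + √(0.00058² + 3.09e-05)]/2 = 2.50 × 10^-3 M
pOH = 2.60, so pH = 14.00 − pOH = 11.40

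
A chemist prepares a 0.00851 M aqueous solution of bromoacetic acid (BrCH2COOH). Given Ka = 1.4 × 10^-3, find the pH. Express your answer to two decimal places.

pH = 2.55

BrCH2COOH ⇌ BrCH2COO- + H+
Ka = x²/(0.00851 − x) = 1.4 × 10^-3
The 5% rule fails; solving x² + Ka·x − Ka·C₀ = 0 exactly:
x = (−Ka + √(Ka² + 4·Ka·C₀))/2 = 2.82 × 10^-3 M
pH = −log(2.82 × 10^-3) = 2.55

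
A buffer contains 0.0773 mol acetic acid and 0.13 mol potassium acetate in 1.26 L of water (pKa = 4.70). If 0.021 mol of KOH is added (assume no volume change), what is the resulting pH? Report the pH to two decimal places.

pH = 5.13

OH- converts CH3COOH to CH3COO-: CH3COOH → 0.0563 mol, CH3COO- → 0.151 mol.
pH = pKa + log(n_CH3COO-/n_CH3COOH) = 4.70 + log(0.151/0.0563) = 4.70 + (+0.428)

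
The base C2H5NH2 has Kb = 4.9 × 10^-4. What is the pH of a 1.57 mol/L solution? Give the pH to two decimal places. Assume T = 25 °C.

C2H5NH2 + H2O ⇌ C2H5NH3+ + OH-
Let x = [OH-] at equilibrium. Kb = x²/(1.57 − x).
Neglecting x in the denominator: x = √(4.9 × 10^-4 × 1.57) = 2.77 × 10^-2 M
pOH = −log(2.77 × 10^-2) = 1.56; pH = 14.00 − 1.56 = 12.44

pH = 12.44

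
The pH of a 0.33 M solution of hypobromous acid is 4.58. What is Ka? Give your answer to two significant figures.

Ka = 2.1 × 10^-9

[H+] = 10^(-4.58) = 2.63 × 10^-5 M
At equilibrium [HA] = 0.33 − 2.63 × 10^-5 = 3.30 × 10^-1 M
Ka = [H+][A-]/[HA] = (2.63 × 10^-5)² / 3.30 × 10^-1 = 2.1 × 10^-9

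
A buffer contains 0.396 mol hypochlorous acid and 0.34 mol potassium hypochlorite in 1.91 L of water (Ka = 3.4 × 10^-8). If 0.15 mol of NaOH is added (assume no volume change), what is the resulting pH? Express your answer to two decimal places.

OH- converts HOCl to OCl-: HOCl → 0.246 mol, OCl- → 0.49 mol.
pKa = −log(3.4 × 10^-8) = 7.469
pH = pKa + log(n_OCl-/n_HOCl) = 7.469 + log(0.49/0.246) = 7.469 + (+0.299)

pH = 7.77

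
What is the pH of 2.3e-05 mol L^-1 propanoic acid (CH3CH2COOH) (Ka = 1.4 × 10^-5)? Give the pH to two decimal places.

pH = 4.91

CH3CH2COOH ⇌ CH3CH2COO- + H+
Let x = [H+] at equilibrium. Ka = x²/(2.3e-05 − x).
The 5% rule fails; solving x² + Ka·x − Ka·C₀ = 0 exactly:
x = [−1.4e-05 + √(1.4e-05² + 1.29e-09)]/2 = 1.23 × 10^-5 M
pH = −log(1.23 × 10^-5) = 4.91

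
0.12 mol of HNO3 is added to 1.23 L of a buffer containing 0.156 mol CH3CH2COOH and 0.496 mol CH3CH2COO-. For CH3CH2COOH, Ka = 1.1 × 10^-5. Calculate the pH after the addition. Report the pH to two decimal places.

pH = 5.09

Added H+ converts CH3CH2COO- to CH3CH2COOH: CH3CH2COOH → 0.276 mol, CH3CH2COO- → 0.376 mol.
pKa = −log(1.1 × 10^-5) = 4.959
pH = pKa + log([A⁻]/[HA]) = 4.959 + log(0.376/0.276) = 4.959 +0.134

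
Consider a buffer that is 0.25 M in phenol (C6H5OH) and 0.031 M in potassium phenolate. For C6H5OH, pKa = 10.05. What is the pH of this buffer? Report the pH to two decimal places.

Henderson–Hasselbalch: pH = pKa + log([C6H5O-]/[C6H5OH]) = 10.05 + log(0.031/0.25)
pH = 10.05 + (-0.907) = 9.14

pH = 9.14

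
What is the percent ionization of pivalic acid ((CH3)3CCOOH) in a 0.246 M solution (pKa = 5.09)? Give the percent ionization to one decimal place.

0.6%

(CH3)3CCOOH ⇌ (CH3)3CCOO- + H+; let x = [H+] at equilibrium.
Ka = 10^(−5.09) = 8.13 × 10^-6
x ≈ √(Ka·C₀) = √(8.13 × 10^-6 × 0.246) = 1.41 × 10^-3 M
Fraction ionized = 1.41 × 10^-3 / 0.246 = 0.0057 → 0.6%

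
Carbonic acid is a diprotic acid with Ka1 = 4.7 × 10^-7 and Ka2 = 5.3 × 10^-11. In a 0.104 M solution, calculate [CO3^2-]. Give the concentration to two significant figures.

First ionization gives [H+] ≈ [HCO3-] = 2.21 × 10^-4 M.
Second step: Ka2 = [H+][CO3^2-]/[HCO3-] ≈ [CO3^2-] (since [H+] ≈ [HCO3-]).
So [CO3^2-] ≈ Ka2.

5.3 × 10^-11 M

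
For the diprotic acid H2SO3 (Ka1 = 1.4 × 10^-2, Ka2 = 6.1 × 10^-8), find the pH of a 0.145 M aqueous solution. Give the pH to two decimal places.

pH = 1.41

Since Ka1 ≫ Ka2, the first ionization dominates [H+].
Ka1 = x²/(0.145 − x) = 1.4 × 10^-2
Solving the quadratic: x = (−Ka1 + √(Ka1² + 4·Ka1·C₀))/2 = 3.86 × 10^-2 M
pH = −log(3.86 × 10^-2) = 1.41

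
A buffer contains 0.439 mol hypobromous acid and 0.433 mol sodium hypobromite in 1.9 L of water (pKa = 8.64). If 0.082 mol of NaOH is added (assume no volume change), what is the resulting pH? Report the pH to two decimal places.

pH = 8.80

OH- converts HOBr to OBr-: HOBr → 0.357 mol, OBr- → 0.515 mol.
pH = pKa + log([A⁻]/[HA]) = 8.64 + log(0.515/0.357) = 8.64 +0.159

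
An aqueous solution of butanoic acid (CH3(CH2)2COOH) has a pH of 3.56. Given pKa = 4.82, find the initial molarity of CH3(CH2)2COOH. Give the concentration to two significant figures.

[H+] = 10^(-3.56) = 2.75 × 10^-4 M = x
Ka = 10^(−4.82) = 1.51 × 10^-5
Ka = x²/(C₀ − x) ⇒ C₀ = x + x²/Ka
C₀ = 2.75 × 10^-4 + (2.75 × 10^-4)²/(1.51 × 10^-5) = 5.28 × 10^-3 M

C₀ = 5.3 × 10^-3 M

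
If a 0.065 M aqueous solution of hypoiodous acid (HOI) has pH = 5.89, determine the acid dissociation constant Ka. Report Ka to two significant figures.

[H+] = 10^(-5.89) = 1.29 × 10^-6 M
At equilibrium [HA] = 0.065 − 1.29 × 10^-6 = 6.50 × 10^-2 M
Ka = [H+][A-]/[HA] = (1.29 × 10^-6)² / 6.50 × 10^-2 = 2.6 × 10^-11

Ka = 2.6 × 10^-11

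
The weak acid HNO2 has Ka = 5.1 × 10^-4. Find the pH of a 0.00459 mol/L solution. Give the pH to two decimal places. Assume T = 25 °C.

pH = 2.89

HNO2 ⇌ NO2- + H+
From the ICE table, Ka = [H+]²/(0.00459 − [H+]) = 5.1 × 10^-4.
Here C₀/Ka ≈ 9, so the small-[H+] approximation fails. Use the quadratic:
[H+] = (−Ka + √(Ka² + 4·Ka·C₀))/2 = 1.30 × 10^-3 M
pH = −log(1.30 × 10^-3) = 2.89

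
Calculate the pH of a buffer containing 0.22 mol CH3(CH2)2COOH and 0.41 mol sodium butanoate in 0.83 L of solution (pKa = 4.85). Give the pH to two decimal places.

pH = 5.12

pH = pKa + log([A⁻]/[HA]) = 4.85 + log(0.41/0.22)
pH = 4.85 + (+0.270) = 5.12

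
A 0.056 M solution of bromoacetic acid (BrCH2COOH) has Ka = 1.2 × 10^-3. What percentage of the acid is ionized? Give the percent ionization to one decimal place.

13.6%

BrCH2COOH ⇌ BrCH2COO- + H+; let x = [H+] at equilibrium.
Solve x² + 0.0012x − 6.72e-05 = 0 → x = 7.62 × 10^-3 M
% ionization = x/C₀ × 100% = 7.62 × 10^-3/0.056 × 100% = 13.6%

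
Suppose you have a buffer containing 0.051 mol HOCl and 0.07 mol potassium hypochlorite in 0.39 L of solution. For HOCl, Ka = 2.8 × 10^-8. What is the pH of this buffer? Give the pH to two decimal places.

pH = 7.69

pKa = −log(2.8 × 10^-8) = 7.553
Henderson–Hasselbalch: pH = pKa + log([OCl-]/[HOCl]) = 7.553 + log(0.07/0.051)
pH = 7.553 + (+0.138) = 7.69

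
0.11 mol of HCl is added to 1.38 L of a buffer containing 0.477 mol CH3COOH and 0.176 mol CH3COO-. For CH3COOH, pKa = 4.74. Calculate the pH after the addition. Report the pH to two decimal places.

Added H+ converts CH3COO- to CH3COOH: CH3COOH → 0.587 mol, CH3COO- → 0.066 mol.
pH = pKa + log(n_CH3COO-/n_CH3COOH) = 4.74 + log(0.066/0.587) = 4.74 + (-0.949)

pH = 3.79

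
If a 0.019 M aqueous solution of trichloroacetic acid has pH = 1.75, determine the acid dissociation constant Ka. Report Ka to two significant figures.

[H+] = 10^(-1.75) = 1.78 × 10^-2 M
At equilibrium [HA] = 0.019 − 1.78 × 10^-2 = 1.20 × 10^-3 M
Ka = [H+][A-]/[HA] = (1.78 × 10^-2)² / 1.20 × 10^-3 = 2.6 × 10^-1

Ka = 2.6 × 10^-1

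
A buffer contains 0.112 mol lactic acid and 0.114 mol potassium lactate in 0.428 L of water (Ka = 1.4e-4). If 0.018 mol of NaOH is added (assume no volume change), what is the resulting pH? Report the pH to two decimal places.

pH = 4.00

After neutralization: n(CH3CH(OH)COOH) = 0.094 mol, n(CH3CH(OH)COO-) = 0.132 mol.
pKa = −log(1.4 × 10^-4) = 3.854
pH = pKa + log([A⁻]/[HA]) = 3.854 + log(0.132/0.094) = 3.854 +0.147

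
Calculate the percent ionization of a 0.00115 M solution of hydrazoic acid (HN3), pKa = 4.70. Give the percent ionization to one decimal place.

HN3 ⇌ N3- + H+; let x = [H+] at equilibrium.
Ka = 10^(−4.70) = 2.00 × 10^-5
Solve x² + 2e-05x − 2.3e-08 = 0 → x = 1.42 × 10^-4 M
% ionization = x/C₀ × 100% = 1.42 × 10^-4/0.00115 × 100% = 12.3%

12.3%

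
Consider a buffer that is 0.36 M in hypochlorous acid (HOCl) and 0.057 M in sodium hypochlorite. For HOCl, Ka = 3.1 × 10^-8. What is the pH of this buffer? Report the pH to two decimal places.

pKa = −log(3.1 × 10^-8) = 7.509
Henderson–Hasselbalch: pH = pKa + log([OCl-]/[HOCl]) = 7.509 + log(0.057/0.36)
pH = 7.509 + (-0.800) = 6.71

pH = 6.71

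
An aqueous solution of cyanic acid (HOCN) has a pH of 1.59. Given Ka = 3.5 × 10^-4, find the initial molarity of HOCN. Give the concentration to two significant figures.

[H+] = 10^(-1.59) = 2.57 × 10^-2 M = x
Ka = x²/(C₀ − x) ⇒ C₀ = x + x²/Ka
C₀ = 2.57 × 10^-2 + (2.57 × 10^-2)²/(3.5 × 10^-4) = 1.91 M

C₀ = 1.9 M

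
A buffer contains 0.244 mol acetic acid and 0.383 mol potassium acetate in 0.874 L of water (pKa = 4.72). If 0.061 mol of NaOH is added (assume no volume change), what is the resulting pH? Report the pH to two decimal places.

OH- converts CH3COOH to CH3COO-: CH3COOH → 0.183 mol, CH3COO- → 0.444 mol.
Henderson–Hasselbalch with mole ratio 0.444/0.183: pH = 4.72 + (+0.385)

pH = 5.10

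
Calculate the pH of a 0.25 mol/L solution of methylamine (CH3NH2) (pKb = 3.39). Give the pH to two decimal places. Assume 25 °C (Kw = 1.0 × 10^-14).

CH3NH2 + H2O ⇌ CH3NH3+ + OH-
Kb = 10^(−3.39) = 4.07 × 10^-4
Let x = [OH-] at equilibrium. Kb = x²/(0.25 − x).
Assume x ≪ 0.25: x ≈ √(4.07 × 10^-4 × 0.25) = 1.01 × 10^-2 M
pOH = −log(1.01 × 10^-2) = 2.00; pH = 14.00 − 2.00 = 12.00

pH = 12.00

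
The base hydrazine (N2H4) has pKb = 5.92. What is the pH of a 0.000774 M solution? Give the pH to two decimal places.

N2H4 + H2O ⇌ N2H5+ + OH-
Kb = 10^(−5.92) = 1.20 × 10^-6
From the ICE table, Kb = [OH-]²/(0.000774 − [OH-]) = 1.20 × 10^-6.
Assume [OH-] ≪ 0.000774: [OH-] ≈ √(1.20 × 10^-6 × 0.000774) = 3.05 × 10^-5 M
([OH-]/C₀ = 3.9% < 5%, so the approximation holds.)
pOH = −log(3.05 × 10^-5) = 4.52; pH = 14.00 − 4.52 = 9.48

pH = 9.48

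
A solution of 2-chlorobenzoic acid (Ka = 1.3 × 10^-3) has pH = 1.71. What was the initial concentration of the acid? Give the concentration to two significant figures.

[H+] = 10^(-1.71) = 1.95 × 10^-2 M = x
Ka = x²/(C₀ − x) ⇒ C₀ = x + x²/Ka
C₀ = 1.95 × 10^-2 + (1.95 × 10^-2)²/(1.3 × 10^-3) = 3.12 × 10^-1 M

C₀ = 3.1 × 10^-1 M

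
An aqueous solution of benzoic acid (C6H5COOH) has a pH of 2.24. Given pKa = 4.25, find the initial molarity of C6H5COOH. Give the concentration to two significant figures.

[H+] = 10^(-2.24) = 5.75 × 10^-3 M = x
Ka = 10^(−4.25) = 5.62 × 10^-5
Ka = x²/(C₀ − x) ⇒ C₀ = x + x²/Ka
C₀ = 5.75 × 10^-3 + (5.75 × 10^-3)²/(5.62 × 10^-5) = 5.94 × 10^-1 M

C₀ = 5.9 × 10^-1 M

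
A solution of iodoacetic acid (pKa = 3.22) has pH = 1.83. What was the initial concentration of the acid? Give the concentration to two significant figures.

[H+] = 10^(-1.83) = 1.48 × 10^-2 M = x
Ka = 10^(−3.22) = 6.03 × 10^-4
Ka = x²/(C₀ − x) ⇒ C₀ = x + x²/Ka
C₀ = 1.48 × 10^-2 + (1.48 × 10^-2)²/(6.03 × 10^-4) = 3.78 × 10^-1 M

C₀ = 3.8 × 10^-1 M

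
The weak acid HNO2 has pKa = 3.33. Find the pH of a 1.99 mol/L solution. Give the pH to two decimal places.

pH = 1.52

HNO2 ⇌ NO2- + H+
Ka = 10^(−3.33) = 4.68 × 10^-4
Ka = [H+]²/(1.99 − [H+]) = 4.68 × 10^-4
Neglecting [H+] in the denominator: [H+] = √(4.68 × 10^-4 × 1.99) = 3.05 × 10^-2 M
Check: 1.5% ionized — well under 5%, approximation valid.
pH = −log[H+] = −log(3.05 × 10^-2) = 1.52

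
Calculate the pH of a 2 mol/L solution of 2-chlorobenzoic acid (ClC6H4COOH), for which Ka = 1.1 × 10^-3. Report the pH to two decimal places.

ClC6H4COOH ⇌ ClC6H4COO- + H+
From the ICE table, Ka = x²/(2 − x) = 1.1 × 10^-3.
Neglecting x in the denominator: x = √(1.1 × 10^-3 × 2) = 4.69 × 10^-2 M
pH = −log[H+] = −log(4.69 × 10^-2) = 1.33

pH = 1.33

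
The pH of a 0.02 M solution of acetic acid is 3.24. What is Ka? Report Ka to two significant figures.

[H+] = 10^(-3.24) = 5.75 × 10^-4 M
At equilibrium [HA] = 0.02 − 5.75 × 10^-4 = 1.94 × 10^-2 M
Ka = [H+][A-]/[HA] = (5.75 × 10^-4)² / 1.94 × 10^-2 = 1.7 × 10^-5

Ka = 1.7 × 10^-5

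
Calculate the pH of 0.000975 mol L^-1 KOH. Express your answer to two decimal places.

pH = 10.99

KOH is a strong base; [OH-] = 0.000975 M.
pOH = -log(0.000975) = 3.01
pH = 14.00 - 3.01 = 10.99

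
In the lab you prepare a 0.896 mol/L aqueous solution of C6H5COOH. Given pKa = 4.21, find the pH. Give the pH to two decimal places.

pH = 2.13

C6H5COOH ⇌ C6H5COO- + H+
Ka = 10^(−4.21) = 6.17 × 10^-5
Ka = x²/(0.896 − x) = 6.17 × 10^-5
Neglecting x in the denominator: x = √(6.17 × 10^-5 × 0.896) = 7.44 × 10^-3 M
Check: 0.83% ionized — well under 5%, approximation valid.
pH = −log(7.44 × 10^-3) = 2.13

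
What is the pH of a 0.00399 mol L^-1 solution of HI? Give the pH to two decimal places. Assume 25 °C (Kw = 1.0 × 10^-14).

pH = 2.40

HI is a strong acid and dissociates completely, so [H+] = 0.00399 M.
pH = -log(0.00399) = 2.40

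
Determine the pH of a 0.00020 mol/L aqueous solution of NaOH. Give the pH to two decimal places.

NaOH is a strong base; [OH-] = 0.0002 M.
pOH = -log(0.0002) = 3.70
pH = 14.00 - 3.70 = 10.30

pH = 10.30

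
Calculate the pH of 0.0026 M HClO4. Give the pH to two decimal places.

HClO4 is a strong acid and dissociates completely, so [H+] = 0.0026 M.
pH = -log(0.0026) = 2.59

pH = 2.59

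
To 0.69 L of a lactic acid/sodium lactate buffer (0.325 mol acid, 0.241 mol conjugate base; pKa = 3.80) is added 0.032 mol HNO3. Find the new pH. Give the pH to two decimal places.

Added H+ converts CH3CH(OH)COO- to CH3CH(OH)COOH: CH3CH(OH)COOH → 0.357 mol, CH3CH(OH)COO- → 0.209 mol.
Henderson–Hasselbalch with mole ratio 0.209/0.357: pH = 3.80 + (-0.233)

pH = 3.57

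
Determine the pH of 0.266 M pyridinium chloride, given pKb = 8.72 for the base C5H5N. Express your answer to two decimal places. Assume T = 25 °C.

pH = 2.93

C5H5NH+ is the conjugate acid of the weak base C5H5N.
Kb = 10^(−8.72) = 1.91 × 10^-9
Ka = Kw/Kb = 1.0×10^-14 / 1.91 × 10^-9 = 5.24 × 10^-6
From the ICE table, Ka = [H+]²/(0.266 − [H+]) = 5.24 × 10^-6.
Neglecting [H+] in the denominator: [H+] = √(5.24 × 10^-6 × 0.266) = 1.18 × 10^-3 M
pH = −log(1.18 × 10^-3) = 2.93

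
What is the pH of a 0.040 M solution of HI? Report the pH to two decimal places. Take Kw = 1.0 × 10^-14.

HI is a strong acid and dissociates completely, so [H+] = 0.040 M.
pH = -log(0.04) = 1.40

pH = 1.40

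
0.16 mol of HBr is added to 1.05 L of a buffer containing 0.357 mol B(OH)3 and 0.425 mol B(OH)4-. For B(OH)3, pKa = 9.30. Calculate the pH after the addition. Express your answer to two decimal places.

Added H+ converts B(OH)4- to B(OH)3: B(OH)3 → 0.517 mol, B(OH)4- → 0.265 mol.
Henderson–Hasselbalch with mole ratio 0.265/0.517: pH = 9.30 + (-0.290)

pH = 9.01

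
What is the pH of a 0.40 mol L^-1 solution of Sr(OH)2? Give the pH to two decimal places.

pH = 13.90

Sr(OH)2 is a strong base (each formula unit releases 2 OH-); [OH-] = 0.8 M.
pOH = -log(0.8) = 0.10
pH = 14.00 - 0.10 = 13.90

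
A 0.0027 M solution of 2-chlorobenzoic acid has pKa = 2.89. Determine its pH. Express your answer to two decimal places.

pH = 2.88

ClC6H4COOH ⇌ ClC6H4COO- + H+
Ka = 10^(−2.89) = 1.29 × 10^-3
From the ICE table, Ka = [H+]²/(0.0027 − [H+]) = 1.29 × 10^-3.
The 5% rule fails; solving [H+]² + Ka·[H+] − Ka·C₀ = 0 exactly:
[H+] = (−Ka + √(Ka² + 4·Ka·C₀))/2 = 1.33 × 10^-3 M
pH = −log(1.33 × 10^-3) = 2.88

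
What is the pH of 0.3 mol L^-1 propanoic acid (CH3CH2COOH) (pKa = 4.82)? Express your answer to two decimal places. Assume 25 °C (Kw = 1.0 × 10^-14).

CH3CH2COOH ⇌ CH3CH2COO- + H+
Ka = 10^(−4.82) = 1.51 × 10^-5
From the ICE table, Ka = [H+]²/(0.3 − [H+]) = 1.51 × 10^-5.
Neglecting [H+] in the denominator: [H+] = √(1.51 × 10^-5 × 0.3) = 2.13 × 10^-3 M
pH = −log(2.13 × 10^-3) = 2.67

pH = 2.67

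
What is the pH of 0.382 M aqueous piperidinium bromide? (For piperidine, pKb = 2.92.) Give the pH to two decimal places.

pH = 5.75

C5H10NH2+ is the conjugate acid of the weak base C5H10NH.
Kb = 10^(−2.92) = 1.20 × 10^-3
Ka = Kw/Kb = 1.0×10^-14 / 1.20 × 10^-3 = 8.33 × 10^-12
From the ICE table, Ka = [H+]²/(0.382 − [H+]) = 8.33 × 10^-12.
Neglecting [H+] in the denominator: [H+] = √(8.33 × 10^-12 × 0.382) = 1.78 × 10^-6 M
([H+]/C₀ = 0.00047% < 5%, so the approximation holds.)
pH = −log(1.78 × 10^-6) = 5.75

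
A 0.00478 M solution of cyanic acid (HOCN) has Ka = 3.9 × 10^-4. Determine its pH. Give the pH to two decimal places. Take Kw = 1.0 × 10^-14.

HOCN ⇌ OCN- + H+
From the ICE table, Ka = [H+]²/(0.00478 − [H+]) = 3.9 × 10^-4.
[H+] is not negligible relative to C₀; solve [H+]² + 0.00039·[H+] − 1.86e-06 = 0.
[H+] = (−Ka + √(Ka² + 4·Ka·C₀))/2 = 1.18 × 10^-3 M
pH = −log(1.18 × 10^-3) = 2.93

pH = 2.93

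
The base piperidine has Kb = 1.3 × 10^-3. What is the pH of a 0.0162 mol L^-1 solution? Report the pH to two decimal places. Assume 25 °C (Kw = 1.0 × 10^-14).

C5H10NH + H2O ⇌ C5H10NH2+ + OH-
Let x = [OH-] at equilibrium. Kb = x²/(0.0162 − x).
x is not negligible relative to C₀; solve x² + 0.0013·x − 2.11e-05 = 0.
x = [−0.0013 + √(0.0013² + 8.42e-05)]/2 = 3.98 × 10^-3 M
pOH = −log(3.98 × 10^-3) = 2.40; pH = 14.00 − 2.40 = 11.60

pH = 11.60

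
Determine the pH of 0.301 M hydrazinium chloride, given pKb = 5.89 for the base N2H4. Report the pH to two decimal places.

N2H5+ is the conjugate acid of the weak base N2H4.
Kb = 10^(−5.89) = 1.29 × 10^-6
Ka = Kw/Kb = 1.0×10^-14 / 1.29 × 10^-6 = 7.75 × 10^-9
Ka = [H+]²/(0.301 − [H+]) = 7.75 × 10^-9
Since Ka ≪ C₀, [H+] ≈ √(Ka·C₀) = 4.83 × 10^-5 M.
pH = −log[H+] = −log(4.83 × 10^-5) = 4.32

pH = 4.32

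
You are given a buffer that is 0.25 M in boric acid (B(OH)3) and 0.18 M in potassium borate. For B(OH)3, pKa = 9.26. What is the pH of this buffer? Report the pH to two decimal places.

pH = 9.12

pH = pKa + log([A⁻]/[HA]) = 9.26 + log(0.18/0.25)
pH = 9.26 + (-0.143) = 9.12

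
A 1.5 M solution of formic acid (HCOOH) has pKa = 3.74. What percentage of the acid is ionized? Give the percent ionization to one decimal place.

HCOOH ⇌ HCOO- + H+; let x = [H+] at equilibrium.
Ka = 10^(−3.74) = 1.82 × 10^-4
x ≈ √(Ka·C₀) = √(1.82 × 10^-4 × 1.5) = 1.65 × 10^-2 M
% ionization = x/C₀ × 100% = 1.65 × 10^-2/1.5 × 100% = 1.1%

1.1%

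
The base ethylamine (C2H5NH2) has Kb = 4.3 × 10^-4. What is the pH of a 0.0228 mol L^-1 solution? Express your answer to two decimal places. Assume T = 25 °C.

C2H5NH2 + H2O ⇌ C2H5NH3+ + OH-
From the ICE table, Kb = x²/(0.0228 − x) = 4.3 × 10^-4.
x is not negligible relative to C₀; solve x² + 0.00043·x − 9.8e-06 = 0.
x = (−Kb + √(Kb² + 4·Kb·C₀))/2 = 2.92 × 10^-3 M
pOH = −log(2.92 × 10^-3) = 2.53; pH = 14.00 − 2.53 = 11.47

pH = 11.47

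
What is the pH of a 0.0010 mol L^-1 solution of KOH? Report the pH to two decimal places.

KOH is a strong base; [OH-] = 0.001 M.
pOH = -log(0.001) = 3.00
pH = 14.00 - 3.00 = 11.00

pH = 11.00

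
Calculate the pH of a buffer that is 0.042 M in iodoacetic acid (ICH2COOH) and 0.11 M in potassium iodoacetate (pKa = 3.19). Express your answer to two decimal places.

pH = 3.61

pH = pKa + log([A⁻]/[HA]) = 3.19 + log(0.11/0.042)
pH = 3.19 + (+0.418) = 3.61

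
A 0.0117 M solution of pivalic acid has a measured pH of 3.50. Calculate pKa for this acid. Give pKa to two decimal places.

pKa = 5.06

[H+] = 10^(-3.50) = 3.16 × 10^-4 M
At equilibrium [HA] = 0.0117 − 3.16 × 10^-4 = 1.14 × 10^-2 M
Ka = [H+][A-]/[HA] = (3.16 × 10^-4)² / 1.14 × 10^-2 = 8.76 × 10^-6
pKa = -log(8.76 × 10^-6) = 5.06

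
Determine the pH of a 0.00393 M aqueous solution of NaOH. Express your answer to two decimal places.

pH = 11.59

NaOH is a strong base; [OH-] = 0.00393 M.
pOH = -log(0.00393) = 2.41
pH = 14.00 - 2.41 = 11.59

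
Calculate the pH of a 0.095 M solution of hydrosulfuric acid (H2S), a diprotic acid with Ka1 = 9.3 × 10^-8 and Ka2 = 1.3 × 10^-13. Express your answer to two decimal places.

pH = 4.03

Ka1 ≫ Ka2, so treat the first dissociation as the only significant source of H+.
Ka1 = x²/(0.095 − x) = 9.3 × 10^-8
x ≈ √(9.3 × 10^-8 × 0.095) = 9.40 × 10^-5 M
pH = −log(9.40 × 10^-5) = 4.03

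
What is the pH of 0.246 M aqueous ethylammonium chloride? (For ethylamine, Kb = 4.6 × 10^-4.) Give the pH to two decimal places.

pH = 5.64

C2H5NH3+ is the conjugate acid of the weak base C2H5NH2.
Ka = Kw/Kb = 1.0×10^-14 / 4.6 × 10^-4 = 2.17 × 10^-11
Ka = [H+]²/(0.246 − [H+]) = 2.17 × 10^-11
Since Ka ≪ C₀, [H+] ≈ √(Ka·C₀) = 2.31 × 10^-6 M.
pH = −log[H+] = −log(2.31 × 10^-6) = 5.64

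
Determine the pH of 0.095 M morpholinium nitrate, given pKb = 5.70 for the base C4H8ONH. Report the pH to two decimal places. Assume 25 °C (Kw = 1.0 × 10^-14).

C4H8ONH2+ is the conjugate acid of the weak base C4H8ONH.
Kb = 10^(−5.70) = 2.00 × 10^-6
Ka = Kw/Kb = 1.0×10^-14 / 2.00 × 10^-6 = 5.00 × 10^-9
From the ICE table, Ka = x²/(0.095 − x) = 5.00 × 10^-9.
Neglecting x in the denominator: x = √(5.00 × 10^-9 × 0.095) = 2.18 × 10^-5 M
(x/C₀ = 0.023% < 5%, so the approximation holds.)
pH = −log[H+] = −log(2.18 × 10^-5) = 4.66

pH = 4.66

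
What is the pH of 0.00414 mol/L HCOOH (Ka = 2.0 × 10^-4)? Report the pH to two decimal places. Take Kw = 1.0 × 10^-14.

pH = 3.09

HCOOH ⇌ HCOO- + H+
Ka = x²/(0.00414 − x) = 2.0 × 10^-4
The 5% rule fails; solving x² + Ka·x − Ka·C₀ = 0 exactly:
x = [−0.0002 + √(0.0002² + 3.31e-06)]/2 = 8.15 × 10^-4 M
pH = −log[H+] = −log(8.15 × 10^-4) = 3.09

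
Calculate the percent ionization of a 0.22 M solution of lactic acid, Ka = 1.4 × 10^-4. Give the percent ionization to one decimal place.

2.5%

CH3CH(OH)COOH ⇌ CH3CH(OH)COO- + H+; let x = [H+] at equilibrium.
x ≈ √(Ka·C₀) = √(1.4 × 10^-4 × 0.22) = 5.55 × 10^-3 M
% ionization = x/C₀ × 100% = 5.55 × 10^-3/0.22 × 100% = 2.5%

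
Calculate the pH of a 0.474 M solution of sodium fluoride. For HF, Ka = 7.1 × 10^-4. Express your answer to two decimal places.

pH = 8.41

F- is the conjugate base of the weak acid HF.
Kb = Kw/Ka = 1.0×10^-14 / 7.1 × 10^-4 = 1.41 × 10^-11
From the ICE table, Kb = x²/(0.474 − x) = 1.41 × 10^-11.
Since Kb ≪ C₀, x ≈ √(Kb·C₀) = 2.59 × 10^-6 M.
pOH = 5.59, so pH = 14.00 − pOH = 8.41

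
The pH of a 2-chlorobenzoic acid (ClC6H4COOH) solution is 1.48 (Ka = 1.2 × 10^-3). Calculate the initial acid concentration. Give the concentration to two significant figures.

C₀ = 9.5 × 10^-1 M

[H+] = 10^(-1.48) = 3.31 × 10^-2 M = x
Ka = x²/(C₀ − x) ⇒ C₀ = x + x²/Ka
C₀ = 3.31 × 10^-2 + (3.31 × 10^-2)²/(1.2 × 10^-3) = 9.46 × 10^-1 M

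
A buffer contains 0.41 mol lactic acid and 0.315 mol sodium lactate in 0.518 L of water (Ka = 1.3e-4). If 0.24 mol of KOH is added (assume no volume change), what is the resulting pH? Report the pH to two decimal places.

pH = 4.40

OH- converts CH3CH(OH)COOH to CH3CH(OH)COO-: CH3CH(OH)COOH → 0.17 mol, CH3CH(OH)COO- → 0.555 mol.
pKa = −log(1.3 × 10^-4) = 3.886
pH = pKa + log([A⁻]/[HA]) = 3.886 + log(0.555/0.17) = 3.886 +0.514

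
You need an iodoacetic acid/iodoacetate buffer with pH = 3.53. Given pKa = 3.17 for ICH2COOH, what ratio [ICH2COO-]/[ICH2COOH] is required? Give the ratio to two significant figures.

ratio = 2.3

pH = pKa + log(r) ⇒ log(r) = 3.53 − 3.17 = +0.36
r = [ICH2COO-]/[ICH2COOH] = 10^(+0.36) = 2.29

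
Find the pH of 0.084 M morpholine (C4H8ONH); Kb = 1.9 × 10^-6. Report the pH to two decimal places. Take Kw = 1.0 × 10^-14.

C4H8ONH + H2O ⇌ C4H8ONH2+ + OH-
From the ICE table, Kb = [OH-]²/(0.084 − [OH-]) = 1.9 × 10^-6.
Since Kb ≪ C₀, [OH-] ≈ √(Kb·C₀) = 3.99 × 10^-4 M.
Check: 0.48% ionized — well under 5%, approximation valid.
pOH = −log(3.99 × 10^-4) = 3.40; pH = 14.00 − 3.40 = 10.60

pH = 10.60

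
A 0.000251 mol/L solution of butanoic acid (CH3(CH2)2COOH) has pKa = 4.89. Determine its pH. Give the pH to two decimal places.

CH3(CH2)2COOH ⇌ CH3(CH2)2COO- + H+
Ka = 10^(−4.89) = 1.29 × 10^-5
From the ICE table, Ka = [H+]²/(0.000251 − [H+]) = 1.29 × 10^-5.
The 5% rule fails; solving [H+]² + Ka·[H+] − Ka·C₀ = 0 exactly:
[H+] = [−1.29e-05 + √(1.29e-05² + 1.3e-08)]/2 = 5.08 × 10^-5 M
pH = −log[H+] = −log(5.08 × 10^-5) = 4.29

pH = 4.29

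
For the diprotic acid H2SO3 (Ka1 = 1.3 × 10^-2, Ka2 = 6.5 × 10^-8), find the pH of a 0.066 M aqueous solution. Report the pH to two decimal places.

pH = 1.63

Since Ka1 ≫ Ka2, the first ionization dominates [H+].
Ka1 = x²/(0.066 − x) = 1.3 × 10^-2
Solving the quadratic: x = (−Ka1 + √(Ka1² + 4·Ka1·C₀))/2 = 2.35 × 10^-2 M
pH = −log(2.35 × 10^-2) = 1.63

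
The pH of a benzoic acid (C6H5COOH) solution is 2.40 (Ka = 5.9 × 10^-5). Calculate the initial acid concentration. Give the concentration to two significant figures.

[H+] = 10^(-2.40) = 3.98 × 10^-3 M = x
Ka = x²/(C₀ − x) ⇒ C₀ = x + x²/Ka
C₀ = 3.98 × 10^-3 + (3.98 × 10^-3)²/(5.9 × 10^-5) = 2.72 × 10^-1 M

C₀ = 2.7 × 10^-1 M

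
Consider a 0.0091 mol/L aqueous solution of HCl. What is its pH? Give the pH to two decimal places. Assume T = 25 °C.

pH = 2.04

HCl is a strong acid and dissociates completely, so [H+] = 0.0091 M.
pH = -log(0.0091) = 2.04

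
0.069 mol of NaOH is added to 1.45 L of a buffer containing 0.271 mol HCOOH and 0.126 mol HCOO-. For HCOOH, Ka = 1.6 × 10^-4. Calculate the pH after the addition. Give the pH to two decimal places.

After neutralization: n(HCOOH) = 0.202 mol, n(HCOO-) = 0.195 mol.
pKa = −log(1.6 × 10^-4) = 3.796
pH = pKa + log([A⁻]/[HA]) = 3.796 + log(0.195/0.202) = 3.796 -0.015

pH = 3.78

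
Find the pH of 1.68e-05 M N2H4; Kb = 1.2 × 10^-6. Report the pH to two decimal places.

N2H4 + H2O ⇌ N2H5+ + OH-
Kb = [OH-]²/(1.68e-05 − [OH-]) = 1.2 × 10^-6
The 5% rule fails; solving [OH-]² + Kb·[OH-] − Kb·C₀ = 0 exactly:
[OH-] = [−1.2e-06 + √(1.2e-06² + 8.06e-11)]/2 = 3.93 × 10^-6 M
pOH = −log(3.93 × 10^-6) = 5.41; pH = 14.00 − 5.41 = 8.59

pH = 8.59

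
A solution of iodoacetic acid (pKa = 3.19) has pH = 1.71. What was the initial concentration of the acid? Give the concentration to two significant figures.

[H+] = 10^(-1.71) = 1.95 × 10^-2 M = x
Ka = 10^(−3.19) = 6.46 × 10^-4
Ka = x²/(C₀ − x) ⇒ C₀ = x + x²/Ka
C₀ = 1.95 × 10^-2 + (1.95 × 10^-2)²/(6.46 × 10^-4) = 6.08 × 10^-1 M

C₀ = 6.1 × 10^-1 M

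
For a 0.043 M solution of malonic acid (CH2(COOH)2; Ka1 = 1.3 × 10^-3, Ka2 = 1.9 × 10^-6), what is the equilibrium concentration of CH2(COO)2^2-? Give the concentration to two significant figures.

First ionization gives [H+] ≈ [CH2(COOH)COO-] = 6.85 × 10^-3 M.
Second step: Ka2 = [H+][CH2(COO)2^2-]/[CH2(COOH)COO-] ≈ [CH2(COO)2^2-] (since [H+] ≈ [CH2(COOH)COO-]).
So [CH2(COO)2^2-] ≈ Ka2.

1.9 × 10^-6 M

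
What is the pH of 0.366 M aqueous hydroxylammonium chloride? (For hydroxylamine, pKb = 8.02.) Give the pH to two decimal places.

pH = 3.21

NH3OH+ is the conjugate acid of the weak base NH2OH.
Kb = 10^(−8.02) = 9.55 × 10^-9
Ka = Kw/Kb = 1.0×10^-14 / 9.55 × 10^-9 = 1.05 × 10^-6
Ka = [H+]²/(0.366 − [H+]) = 1.05 × 10^-6
Assume [H+] ≪ 0.366: [H+] ≈ √(1.05 × 10^-6 × 0.366) = 6.20 × 10^-4 M
Check: 0.17% ionized — well under 5%, approximation valid.
pH = −log(6.20 × 10^-4) = 3.21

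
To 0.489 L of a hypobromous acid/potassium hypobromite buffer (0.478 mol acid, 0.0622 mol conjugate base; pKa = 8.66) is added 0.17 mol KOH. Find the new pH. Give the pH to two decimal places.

After neutralization: n(HOBr) = 0.308 mol, n(OBr-) = 0.232 mol.
Henderson–Hasselbalch with mole ratio 0.232/0.308: pH = 8.66 + (-0.123)

pH = 8.54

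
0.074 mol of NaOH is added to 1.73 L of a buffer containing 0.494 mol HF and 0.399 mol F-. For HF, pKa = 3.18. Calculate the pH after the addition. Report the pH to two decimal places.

After neutralization: n(HF) = 0.42 mol, n(F-) = 0.473 mol.
Henderson–Hasselbalch with mole ratio 0.473/0.42: pH = 3.18 + (+0.052)

pH = 3.23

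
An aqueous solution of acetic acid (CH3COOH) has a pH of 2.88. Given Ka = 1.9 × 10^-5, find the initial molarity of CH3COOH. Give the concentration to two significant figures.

C₀ = 9.3 × 10^-2 M

[H+] = 10^(-2.88) = 1.32 × 10^-3 M = x
Ka = x²/(C₀ − x) ⇒ C₀ = x + x²/Ka
C₀ = 1.32 × 10^-3 + (1.32 × 10^-3)²/(1.9 × 10^-5) = 9.30 × 10^-2 M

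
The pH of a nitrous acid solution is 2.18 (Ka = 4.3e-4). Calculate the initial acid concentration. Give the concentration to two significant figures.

[H+] = 10^(-2.18) = 6.61 × 10^-3 M = x
Ka = x²/(C₀ − x) ⇒ C₀ = x + x²/Ka
C₀ = 6.61 × 10^-3 + (6.61 × 10^-3)²/(4.3 × 10^-4) = 1.08 × 10^-1 M

C₀ = 1.1 × 10^-1 M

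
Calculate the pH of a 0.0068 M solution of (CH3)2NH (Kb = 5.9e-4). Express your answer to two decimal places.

(CH3)2NH + H2O ⇌ (CH3)2NH2+ + OH-
Kb = x²/(0.0068 − x) = 5.9 × 10^-4
The 5% rule fails; solving x² + Kb·x − Kb·C₀ = 0 exactly:
x = [−0.00059 + √(0.00059² + 1.6e-05)]/2 = 1.73 × 10^-3 M
pOH = −log(1.73 × 10^-3) = 2.76; pH = 14.00 − 2.76 = 11.24

pH = 11.24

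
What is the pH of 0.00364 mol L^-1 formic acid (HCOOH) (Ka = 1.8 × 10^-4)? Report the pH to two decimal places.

pH = 3.14

HCOOH ⇌ HCOO- + H+
From the ICE table, Ka = [H+]²/(0.00364 − [H+]) = 1.8 × 10^-4.
The 5% rule fails; solving [H+]² + Ka·[H+] − Ka·C₀ = 0 exactly:
[H+] = (−Ka + √(Ka² + 4·Ka·C₀))/2 = 7.24 × 10^-4 M
pH = −log(7.24 × 10^-4) = 3.14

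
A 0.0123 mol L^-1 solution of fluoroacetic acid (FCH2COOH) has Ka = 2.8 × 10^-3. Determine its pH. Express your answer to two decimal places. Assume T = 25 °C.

FCH2COOH ⇌ FCH2COO- + H+
Ka = x²/(0.0123 − x) = 2.8 × 10^-3
The 5% rule fails; solving x² + Ka·x − Ka·C₀ = 0 exactly:
x = [−0.0028 + √(0.0028² + 0.000138)]/2 = 4.63 × 10^-3 M
pH = −log[H+] = −log(4.63 × 10^-3) = 2.33

pH = 2.33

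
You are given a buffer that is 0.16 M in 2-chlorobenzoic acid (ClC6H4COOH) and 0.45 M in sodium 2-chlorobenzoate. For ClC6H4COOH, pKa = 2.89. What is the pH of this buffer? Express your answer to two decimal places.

Henderson–Hasselbalch: pH = pKa + log([ClC6H4COO-]/[ClC6H4COOH]) = 2.89 + log(0.45/0.16)
pH = 2.89 + (+0.449) = 3.34

pH = 3.34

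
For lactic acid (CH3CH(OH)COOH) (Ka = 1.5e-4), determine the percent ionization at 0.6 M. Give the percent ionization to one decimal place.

1.6%

CH3CH(OH)COOH ⇌ CH3CH(OH)COO- + H+; let x = [H+] at equilibrium.
x ≈ √(Ka·C₀) = √(1.5 × 10^-4 × 0.6) = 9.49 × 10^-3 M
Fraction ionized = 9.49 × 10^-3 / 0.6 = 0.0158 → 1.6%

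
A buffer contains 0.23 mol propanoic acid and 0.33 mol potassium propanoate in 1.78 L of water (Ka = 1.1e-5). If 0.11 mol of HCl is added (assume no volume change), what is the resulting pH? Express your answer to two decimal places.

Added H+ converts CH3CH2COO- to CH3CH2COOH: CH3CH2COOH → 0.34 mol, CH3CH2COO- → 0.22 mol.
pKa = −log(1.1 × 10^-5) = 4.959
pH = pKa + log([A⁻]/[HA]) = 4.959 + log(0.22/0.34) = 4.959 -0.189

pH = 4.77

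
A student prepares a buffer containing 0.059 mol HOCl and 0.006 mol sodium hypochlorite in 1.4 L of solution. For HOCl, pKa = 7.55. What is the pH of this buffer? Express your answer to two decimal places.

pH = 6.56

pH = pKa + log([A⁻]/[HA]) = 7.55 + log(0.006/0.059)
pH = 7.55 + (-0.993) = 6.56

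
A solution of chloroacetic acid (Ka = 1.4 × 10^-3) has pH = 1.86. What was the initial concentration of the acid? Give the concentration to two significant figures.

[H+] = 10^(-1.86) = 1.38 × 10^-2 M = x
Ka = x²/(C₀ − x) ⇒ C₀ = x + x²/Ka
C₀ = 1.38 × 10^-2 + (1.38 × 10^-2)²/(1.4 × 10^-3) = 1.50 × 10^-1 M

C₀ = 1.5 × 10^-1 M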